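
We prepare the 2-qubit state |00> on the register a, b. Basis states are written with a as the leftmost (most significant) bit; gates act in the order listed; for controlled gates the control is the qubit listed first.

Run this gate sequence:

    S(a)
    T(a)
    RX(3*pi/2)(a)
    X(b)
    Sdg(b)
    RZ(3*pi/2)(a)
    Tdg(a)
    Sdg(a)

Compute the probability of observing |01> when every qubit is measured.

Outcome |01> occurs with probability 1/2.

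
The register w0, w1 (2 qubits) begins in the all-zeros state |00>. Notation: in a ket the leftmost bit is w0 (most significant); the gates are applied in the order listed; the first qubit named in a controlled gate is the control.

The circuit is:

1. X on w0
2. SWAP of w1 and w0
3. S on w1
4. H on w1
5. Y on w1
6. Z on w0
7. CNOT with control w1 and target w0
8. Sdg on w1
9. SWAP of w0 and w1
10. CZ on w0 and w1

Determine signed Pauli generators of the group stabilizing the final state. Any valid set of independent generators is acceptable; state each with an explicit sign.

One valid set of independent stabilizer generators is +XY, +ZZ (any independent generating set of the same group is equally correct).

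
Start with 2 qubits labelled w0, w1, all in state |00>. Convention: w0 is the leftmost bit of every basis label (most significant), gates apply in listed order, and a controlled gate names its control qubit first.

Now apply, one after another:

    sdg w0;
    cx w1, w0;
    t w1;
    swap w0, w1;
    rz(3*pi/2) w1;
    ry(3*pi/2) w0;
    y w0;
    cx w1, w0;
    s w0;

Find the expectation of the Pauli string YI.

In the final state, YI has expectation 1.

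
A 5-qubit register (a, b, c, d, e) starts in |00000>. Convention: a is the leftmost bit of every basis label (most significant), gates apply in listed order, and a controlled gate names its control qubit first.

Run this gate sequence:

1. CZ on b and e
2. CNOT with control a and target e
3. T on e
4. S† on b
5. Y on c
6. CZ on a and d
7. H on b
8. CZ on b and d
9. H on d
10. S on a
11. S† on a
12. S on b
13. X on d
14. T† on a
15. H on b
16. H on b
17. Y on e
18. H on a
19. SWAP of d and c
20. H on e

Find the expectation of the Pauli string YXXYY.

In the final state, YXXYY has expectation 0. Key observation: gates 10-11 undo each other exactly, leaving only the rest of the circuit to track.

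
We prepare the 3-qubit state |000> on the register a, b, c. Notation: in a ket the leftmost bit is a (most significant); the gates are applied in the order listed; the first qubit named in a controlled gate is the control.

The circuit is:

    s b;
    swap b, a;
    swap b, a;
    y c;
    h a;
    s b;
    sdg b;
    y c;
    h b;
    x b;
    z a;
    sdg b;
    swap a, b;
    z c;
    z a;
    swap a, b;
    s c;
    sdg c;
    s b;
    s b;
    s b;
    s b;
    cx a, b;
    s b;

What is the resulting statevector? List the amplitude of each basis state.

The final amplitudes are 1/2 on |000>, 0 on |001>, -1/2 on |010>, 0 on |011>, -I/2 on |100>, 0 on |101>, -I/2 on |110>, 0 on |111>. Key observation: gates 19-22 undo each other exactly, leaving only the rest of the circuit to track.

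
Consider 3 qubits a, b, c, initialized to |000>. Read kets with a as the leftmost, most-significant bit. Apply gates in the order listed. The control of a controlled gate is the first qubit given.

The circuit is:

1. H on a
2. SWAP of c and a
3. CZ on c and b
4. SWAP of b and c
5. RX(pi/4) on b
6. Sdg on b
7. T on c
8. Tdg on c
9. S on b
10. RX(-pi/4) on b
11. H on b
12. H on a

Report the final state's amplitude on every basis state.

After the circuit, the state carries amplitude sqrt(2)/2 on |000>, sqrt(2)/2 on |100>, and 0 on every other basis state.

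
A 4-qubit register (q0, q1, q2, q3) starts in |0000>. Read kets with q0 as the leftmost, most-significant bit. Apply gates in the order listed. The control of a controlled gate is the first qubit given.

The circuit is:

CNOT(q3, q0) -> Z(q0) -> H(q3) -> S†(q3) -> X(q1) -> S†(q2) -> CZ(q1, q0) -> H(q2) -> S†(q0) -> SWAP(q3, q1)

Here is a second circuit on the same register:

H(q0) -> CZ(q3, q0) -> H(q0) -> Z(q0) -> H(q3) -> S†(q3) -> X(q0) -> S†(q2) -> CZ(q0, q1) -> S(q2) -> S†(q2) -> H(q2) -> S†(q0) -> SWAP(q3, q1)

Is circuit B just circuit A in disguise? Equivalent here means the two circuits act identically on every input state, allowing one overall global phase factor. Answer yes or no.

No, they are not equivalent — no single phase factor reconciles the two unitaries.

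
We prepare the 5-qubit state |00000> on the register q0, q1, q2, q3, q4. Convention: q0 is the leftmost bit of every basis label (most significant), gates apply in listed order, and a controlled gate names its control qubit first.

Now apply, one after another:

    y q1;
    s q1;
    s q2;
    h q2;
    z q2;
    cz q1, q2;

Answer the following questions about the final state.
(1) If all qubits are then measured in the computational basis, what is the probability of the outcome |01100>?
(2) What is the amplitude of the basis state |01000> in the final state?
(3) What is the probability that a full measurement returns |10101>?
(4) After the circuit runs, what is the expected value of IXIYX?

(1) Outcome |01100> occurs with probability 1/2.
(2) The final state's coefficient on |01000> equals -sqrt(2)/2.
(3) The probability of measuring |10101> is 0.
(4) The expectation value of IXIYX is 0.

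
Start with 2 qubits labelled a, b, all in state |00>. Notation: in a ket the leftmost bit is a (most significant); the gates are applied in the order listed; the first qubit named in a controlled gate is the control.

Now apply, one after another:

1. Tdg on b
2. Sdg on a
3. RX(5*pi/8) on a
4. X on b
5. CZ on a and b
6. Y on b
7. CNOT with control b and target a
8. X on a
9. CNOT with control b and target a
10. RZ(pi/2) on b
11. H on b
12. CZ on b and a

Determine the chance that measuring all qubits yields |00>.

A full measurement returns |00> with probability sqrt(2 - sqrt(2))/8 + 1/4.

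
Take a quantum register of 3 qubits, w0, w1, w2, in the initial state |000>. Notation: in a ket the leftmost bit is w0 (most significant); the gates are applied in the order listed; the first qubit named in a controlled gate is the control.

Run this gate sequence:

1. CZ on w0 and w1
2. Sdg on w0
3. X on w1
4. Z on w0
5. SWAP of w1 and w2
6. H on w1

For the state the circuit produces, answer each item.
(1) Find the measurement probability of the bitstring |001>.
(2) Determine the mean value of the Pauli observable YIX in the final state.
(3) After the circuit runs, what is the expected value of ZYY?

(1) Outcome |001> occurs with probability 1/2.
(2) The expectation value of YIX is 0.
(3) The observable ZYY averages to 0.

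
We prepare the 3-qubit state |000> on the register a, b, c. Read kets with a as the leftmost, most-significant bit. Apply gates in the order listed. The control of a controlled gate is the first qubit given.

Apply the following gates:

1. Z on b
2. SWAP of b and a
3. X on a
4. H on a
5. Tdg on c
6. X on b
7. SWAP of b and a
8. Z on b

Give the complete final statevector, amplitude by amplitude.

After the circuit, the state carries amplitude sqrt(2)/2 on |100>, sqrt(2)/2 on |110>, and 0 on every other basis state.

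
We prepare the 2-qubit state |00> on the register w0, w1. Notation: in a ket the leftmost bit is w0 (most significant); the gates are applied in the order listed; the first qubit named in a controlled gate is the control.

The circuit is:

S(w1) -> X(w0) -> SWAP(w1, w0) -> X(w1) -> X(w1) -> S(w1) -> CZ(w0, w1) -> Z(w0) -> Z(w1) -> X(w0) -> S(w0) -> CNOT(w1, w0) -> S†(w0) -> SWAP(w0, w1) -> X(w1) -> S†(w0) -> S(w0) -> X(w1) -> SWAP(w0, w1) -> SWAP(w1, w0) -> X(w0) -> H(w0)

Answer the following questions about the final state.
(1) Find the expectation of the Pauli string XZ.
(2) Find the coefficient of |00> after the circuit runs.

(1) In the final state, XZ has expectation 1. Key observation: gates 14-19 undo each other exactly, leaving only the rest of the circuit to track.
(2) |00> carries amplitude sqrt(2)/2 in the final state.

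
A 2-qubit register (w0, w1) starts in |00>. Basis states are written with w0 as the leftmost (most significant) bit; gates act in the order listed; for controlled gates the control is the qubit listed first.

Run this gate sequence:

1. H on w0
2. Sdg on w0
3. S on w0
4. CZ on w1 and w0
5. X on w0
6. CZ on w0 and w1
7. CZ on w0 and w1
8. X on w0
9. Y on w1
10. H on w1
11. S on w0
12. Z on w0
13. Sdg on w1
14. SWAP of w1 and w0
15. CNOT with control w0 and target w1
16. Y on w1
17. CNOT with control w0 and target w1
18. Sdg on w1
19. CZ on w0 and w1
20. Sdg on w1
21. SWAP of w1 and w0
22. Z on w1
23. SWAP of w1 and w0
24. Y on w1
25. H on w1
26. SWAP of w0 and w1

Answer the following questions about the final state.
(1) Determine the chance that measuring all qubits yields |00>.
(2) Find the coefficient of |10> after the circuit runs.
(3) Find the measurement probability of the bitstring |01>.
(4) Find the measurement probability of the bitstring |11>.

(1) The probability of measuring |00> is 1/4. Key observation: gates 5-8 undo each other exactly, leaving only the rest of the circuit to track.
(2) The final state's coefficient on |10> equals sqrt(2)*(-1 - I)/4.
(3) The probability of measuring |01> is 1/4.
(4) The probability of measuring |11> is 1/4.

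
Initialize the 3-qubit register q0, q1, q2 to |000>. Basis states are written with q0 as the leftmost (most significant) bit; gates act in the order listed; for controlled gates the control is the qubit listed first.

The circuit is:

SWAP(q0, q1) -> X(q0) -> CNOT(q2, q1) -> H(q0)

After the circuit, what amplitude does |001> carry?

The amplitude on |001> is 0.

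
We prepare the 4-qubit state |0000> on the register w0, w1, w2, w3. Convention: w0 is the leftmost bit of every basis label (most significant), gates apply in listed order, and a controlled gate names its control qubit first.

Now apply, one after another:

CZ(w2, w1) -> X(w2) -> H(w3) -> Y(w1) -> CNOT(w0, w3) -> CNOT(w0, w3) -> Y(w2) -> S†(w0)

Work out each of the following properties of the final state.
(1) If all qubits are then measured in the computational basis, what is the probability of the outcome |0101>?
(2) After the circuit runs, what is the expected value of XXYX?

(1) Outcome |0101> occurs with probability 1/2.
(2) The observable XXYX averages to 0.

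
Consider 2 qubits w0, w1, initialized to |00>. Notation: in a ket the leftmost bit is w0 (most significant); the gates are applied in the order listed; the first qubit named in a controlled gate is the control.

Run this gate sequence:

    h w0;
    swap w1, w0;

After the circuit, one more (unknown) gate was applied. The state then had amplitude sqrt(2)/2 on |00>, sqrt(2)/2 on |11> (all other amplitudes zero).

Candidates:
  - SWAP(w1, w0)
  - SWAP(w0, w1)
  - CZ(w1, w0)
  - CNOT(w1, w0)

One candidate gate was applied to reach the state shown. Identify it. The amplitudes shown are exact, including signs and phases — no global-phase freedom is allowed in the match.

It was CNOT(w1, w0) that produced the state shown.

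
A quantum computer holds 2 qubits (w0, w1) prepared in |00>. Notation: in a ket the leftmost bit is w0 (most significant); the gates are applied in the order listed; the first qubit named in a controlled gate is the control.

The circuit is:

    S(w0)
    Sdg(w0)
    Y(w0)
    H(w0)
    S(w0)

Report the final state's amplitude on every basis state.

After the circuit, the state carries amplitude sqrt(2)*I/2 on |00>, 0 on |01>, sqrt(2)/2 on |10>, 0 on |11>.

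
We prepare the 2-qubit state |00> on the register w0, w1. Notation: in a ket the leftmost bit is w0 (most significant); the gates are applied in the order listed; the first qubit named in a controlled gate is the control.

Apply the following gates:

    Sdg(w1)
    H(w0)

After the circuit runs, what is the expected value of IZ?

The expectation value of IZ is 1.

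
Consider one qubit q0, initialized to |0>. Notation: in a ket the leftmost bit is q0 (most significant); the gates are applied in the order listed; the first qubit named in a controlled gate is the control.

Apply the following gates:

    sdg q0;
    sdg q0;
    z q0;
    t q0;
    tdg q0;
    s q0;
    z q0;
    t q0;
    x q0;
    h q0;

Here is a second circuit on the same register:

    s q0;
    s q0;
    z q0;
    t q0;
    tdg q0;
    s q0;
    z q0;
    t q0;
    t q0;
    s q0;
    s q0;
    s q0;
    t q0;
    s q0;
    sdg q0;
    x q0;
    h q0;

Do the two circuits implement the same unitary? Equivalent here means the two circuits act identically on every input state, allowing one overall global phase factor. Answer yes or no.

Yes, they are equivalent — the unitaries differ by at most a global phase.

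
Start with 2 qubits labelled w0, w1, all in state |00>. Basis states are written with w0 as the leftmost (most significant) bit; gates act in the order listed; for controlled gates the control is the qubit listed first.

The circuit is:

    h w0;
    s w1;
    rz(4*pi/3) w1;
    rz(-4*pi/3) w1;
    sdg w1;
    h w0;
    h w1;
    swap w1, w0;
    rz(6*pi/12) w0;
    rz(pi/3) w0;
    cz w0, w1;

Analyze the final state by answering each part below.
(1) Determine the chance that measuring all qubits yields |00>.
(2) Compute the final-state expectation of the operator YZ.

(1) The probability of measuring |00> is 1/2. Key observation: the block from step 1 through step 6 cancels to the identity and can be dropped.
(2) In the final state, YZ has expectation 1/2.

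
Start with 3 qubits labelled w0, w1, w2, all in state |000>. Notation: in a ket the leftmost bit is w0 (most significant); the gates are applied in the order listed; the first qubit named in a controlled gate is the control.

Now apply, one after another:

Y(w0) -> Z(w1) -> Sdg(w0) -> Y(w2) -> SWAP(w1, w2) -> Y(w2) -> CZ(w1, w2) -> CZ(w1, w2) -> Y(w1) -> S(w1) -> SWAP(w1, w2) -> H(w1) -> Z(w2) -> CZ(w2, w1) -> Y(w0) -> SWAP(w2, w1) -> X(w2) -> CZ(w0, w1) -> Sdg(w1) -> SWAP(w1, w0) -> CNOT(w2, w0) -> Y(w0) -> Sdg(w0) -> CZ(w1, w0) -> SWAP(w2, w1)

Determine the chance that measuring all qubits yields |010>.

The probability of measuring |010> is 1/2. Key observation: gates 7-8 undo each other exactly, leaving only the rest of the circuit to track.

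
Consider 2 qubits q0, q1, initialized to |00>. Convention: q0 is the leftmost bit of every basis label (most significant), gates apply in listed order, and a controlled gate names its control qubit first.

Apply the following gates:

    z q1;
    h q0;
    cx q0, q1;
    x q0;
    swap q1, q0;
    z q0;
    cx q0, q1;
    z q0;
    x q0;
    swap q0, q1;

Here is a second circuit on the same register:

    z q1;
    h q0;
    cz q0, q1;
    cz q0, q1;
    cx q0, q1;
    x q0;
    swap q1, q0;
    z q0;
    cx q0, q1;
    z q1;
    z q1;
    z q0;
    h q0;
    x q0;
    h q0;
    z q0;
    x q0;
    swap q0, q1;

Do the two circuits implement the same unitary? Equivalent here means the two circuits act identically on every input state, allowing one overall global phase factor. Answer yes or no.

Yes: on every input state the two circuits agree up to one overall phase factor.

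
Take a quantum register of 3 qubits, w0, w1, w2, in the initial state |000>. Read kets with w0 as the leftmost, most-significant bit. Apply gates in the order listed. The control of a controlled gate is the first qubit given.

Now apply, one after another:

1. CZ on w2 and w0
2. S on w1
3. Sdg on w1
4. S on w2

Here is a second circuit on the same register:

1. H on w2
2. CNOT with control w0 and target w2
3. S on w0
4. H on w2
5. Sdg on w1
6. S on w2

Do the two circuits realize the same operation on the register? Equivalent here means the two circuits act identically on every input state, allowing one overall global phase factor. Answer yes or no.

No: there is an input state on which the two circuits produce genuinely different outputs (not merely differing by a phase).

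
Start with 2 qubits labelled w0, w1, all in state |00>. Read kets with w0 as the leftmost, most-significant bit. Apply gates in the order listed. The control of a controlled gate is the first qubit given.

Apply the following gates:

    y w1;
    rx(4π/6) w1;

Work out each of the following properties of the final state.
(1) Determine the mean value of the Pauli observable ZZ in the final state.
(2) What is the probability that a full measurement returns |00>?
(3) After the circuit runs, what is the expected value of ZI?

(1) The expectation value of ZZ is 1/2.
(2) Outcome |00> occurs with probability 3/4.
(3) The observable ZI averages to 1.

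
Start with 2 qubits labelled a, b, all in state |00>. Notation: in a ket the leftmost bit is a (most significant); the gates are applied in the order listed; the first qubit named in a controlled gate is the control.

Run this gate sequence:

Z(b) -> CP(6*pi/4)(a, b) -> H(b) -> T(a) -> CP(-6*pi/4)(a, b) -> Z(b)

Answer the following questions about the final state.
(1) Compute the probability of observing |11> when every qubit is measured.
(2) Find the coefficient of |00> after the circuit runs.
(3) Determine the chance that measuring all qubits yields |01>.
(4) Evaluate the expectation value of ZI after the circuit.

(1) Outcome |11> occurs with probability 0.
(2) The final state's coefficient on |00> equals sqrt(2)/2.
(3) A full measurement returns |01> with probability 1/2.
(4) The expectation value of ZI is 1.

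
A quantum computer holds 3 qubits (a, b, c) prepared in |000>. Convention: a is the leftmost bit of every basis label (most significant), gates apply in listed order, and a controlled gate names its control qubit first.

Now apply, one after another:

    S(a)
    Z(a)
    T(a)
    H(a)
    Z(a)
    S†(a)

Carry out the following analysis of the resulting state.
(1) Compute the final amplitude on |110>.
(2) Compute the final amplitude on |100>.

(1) The amplitude on |110> is 0.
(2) The amplitude on |100> is sqrt(2)*I/2.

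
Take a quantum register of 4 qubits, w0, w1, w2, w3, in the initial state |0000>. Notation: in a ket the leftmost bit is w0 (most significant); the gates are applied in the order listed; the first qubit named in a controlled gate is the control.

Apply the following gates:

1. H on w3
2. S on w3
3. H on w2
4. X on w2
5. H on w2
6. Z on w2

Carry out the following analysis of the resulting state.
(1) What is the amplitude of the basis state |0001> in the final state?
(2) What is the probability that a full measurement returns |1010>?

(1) |0001> carries amplitude sqrt(2)*I/2 in the final state. Key observation: gates 3-6 undo each other exactly, leaving only the rest of the circuit to track.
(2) The probability of measuring |1010> is 0.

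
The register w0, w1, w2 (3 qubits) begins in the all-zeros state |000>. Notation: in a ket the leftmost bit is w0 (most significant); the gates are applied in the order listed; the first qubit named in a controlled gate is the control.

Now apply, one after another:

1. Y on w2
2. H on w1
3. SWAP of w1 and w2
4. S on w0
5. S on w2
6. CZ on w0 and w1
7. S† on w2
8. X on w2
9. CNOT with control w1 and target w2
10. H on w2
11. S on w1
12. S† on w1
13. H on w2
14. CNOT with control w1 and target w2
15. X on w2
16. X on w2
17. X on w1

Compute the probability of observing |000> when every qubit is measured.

Outcome |000> occurs with probability 1/2. Key observation: gates 8-15 undo each other exactly, leaving only the rest of the circuit to track.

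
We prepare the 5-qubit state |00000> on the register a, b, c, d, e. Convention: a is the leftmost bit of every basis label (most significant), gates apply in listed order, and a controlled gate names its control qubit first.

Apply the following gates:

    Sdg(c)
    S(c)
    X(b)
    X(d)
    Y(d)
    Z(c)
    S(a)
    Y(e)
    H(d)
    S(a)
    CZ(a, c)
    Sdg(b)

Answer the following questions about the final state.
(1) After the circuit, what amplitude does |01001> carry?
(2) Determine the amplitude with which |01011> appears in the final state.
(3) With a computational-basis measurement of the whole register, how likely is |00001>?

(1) The final state's coefficient on |01001> equals -sqrt(2)*I/2.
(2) |01011> carries amplitude -sqrt(2)*I/2 in the final state.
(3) Outcome |00001> occurs with probability 0.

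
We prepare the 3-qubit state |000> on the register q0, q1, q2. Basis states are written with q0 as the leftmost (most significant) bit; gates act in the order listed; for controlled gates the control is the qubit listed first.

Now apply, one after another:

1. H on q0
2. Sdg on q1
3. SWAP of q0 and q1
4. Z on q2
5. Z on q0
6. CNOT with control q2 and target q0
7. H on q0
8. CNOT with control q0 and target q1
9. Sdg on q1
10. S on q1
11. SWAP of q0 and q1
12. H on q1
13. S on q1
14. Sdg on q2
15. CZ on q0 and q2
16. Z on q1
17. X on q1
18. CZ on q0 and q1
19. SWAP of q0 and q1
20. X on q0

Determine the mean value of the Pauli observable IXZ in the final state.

In the final state, IXZ has expectation -1.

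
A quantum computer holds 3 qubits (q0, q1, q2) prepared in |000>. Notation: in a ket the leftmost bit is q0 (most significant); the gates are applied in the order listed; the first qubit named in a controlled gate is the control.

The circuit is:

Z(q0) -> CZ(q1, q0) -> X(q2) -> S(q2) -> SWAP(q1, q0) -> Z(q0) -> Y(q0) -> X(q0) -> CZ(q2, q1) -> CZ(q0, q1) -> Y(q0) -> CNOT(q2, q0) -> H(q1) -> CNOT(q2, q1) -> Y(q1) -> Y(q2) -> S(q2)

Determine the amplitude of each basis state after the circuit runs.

The final amplitudes are sqrt(2)*I/2 on |000>, -sqrt(2)*I/2 on |010>, and 0 on every other basis state.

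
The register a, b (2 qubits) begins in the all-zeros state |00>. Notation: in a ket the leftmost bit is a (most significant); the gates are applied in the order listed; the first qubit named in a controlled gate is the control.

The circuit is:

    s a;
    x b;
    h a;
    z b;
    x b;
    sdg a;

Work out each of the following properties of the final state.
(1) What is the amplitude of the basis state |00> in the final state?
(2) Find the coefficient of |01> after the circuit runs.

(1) The amplitude on |00> is -sqrt(2)/2.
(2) The final state's coefficient on |01> equals 0.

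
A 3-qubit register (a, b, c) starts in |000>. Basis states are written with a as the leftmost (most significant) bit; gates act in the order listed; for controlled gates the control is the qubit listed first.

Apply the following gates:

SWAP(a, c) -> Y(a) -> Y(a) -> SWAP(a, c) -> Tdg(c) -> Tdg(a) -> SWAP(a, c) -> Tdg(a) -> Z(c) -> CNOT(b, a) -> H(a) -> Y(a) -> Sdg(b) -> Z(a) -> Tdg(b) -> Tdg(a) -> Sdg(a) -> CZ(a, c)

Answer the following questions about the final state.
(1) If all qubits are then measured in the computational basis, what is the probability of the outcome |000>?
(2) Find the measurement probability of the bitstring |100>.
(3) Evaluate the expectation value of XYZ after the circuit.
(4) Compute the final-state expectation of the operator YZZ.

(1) The probability of measuring |000> is 1/2. Key observation: the block from step 1 through step 4 cancels to the identity and can be dropped.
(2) A full measurement returns |100> with probability 1/2.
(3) The expectation value of XYZ is 0.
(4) In the final state, YZZ has expectation -sqrt(2)/2.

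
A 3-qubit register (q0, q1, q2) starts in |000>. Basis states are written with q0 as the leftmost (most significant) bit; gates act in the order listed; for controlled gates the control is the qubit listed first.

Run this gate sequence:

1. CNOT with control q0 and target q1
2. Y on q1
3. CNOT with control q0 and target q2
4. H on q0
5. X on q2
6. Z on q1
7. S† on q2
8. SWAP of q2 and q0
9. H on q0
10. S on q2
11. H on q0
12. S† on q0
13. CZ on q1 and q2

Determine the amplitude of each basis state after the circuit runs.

The final amplitudes are sqrt(2)*I/2 on |110>, sqrt(2)/2 on |111>, and 0 on every other basis state.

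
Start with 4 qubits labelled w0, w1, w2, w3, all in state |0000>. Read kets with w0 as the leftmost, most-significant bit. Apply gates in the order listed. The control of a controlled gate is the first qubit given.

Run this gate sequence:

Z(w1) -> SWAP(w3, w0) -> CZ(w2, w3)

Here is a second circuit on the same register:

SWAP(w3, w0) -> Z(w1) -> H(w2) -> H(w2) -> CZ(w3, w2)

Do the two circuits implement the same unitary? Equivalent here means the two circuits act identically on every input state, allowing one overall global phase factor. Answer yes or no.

Yes: on every input state the two circuits agree up to one overall phase factor.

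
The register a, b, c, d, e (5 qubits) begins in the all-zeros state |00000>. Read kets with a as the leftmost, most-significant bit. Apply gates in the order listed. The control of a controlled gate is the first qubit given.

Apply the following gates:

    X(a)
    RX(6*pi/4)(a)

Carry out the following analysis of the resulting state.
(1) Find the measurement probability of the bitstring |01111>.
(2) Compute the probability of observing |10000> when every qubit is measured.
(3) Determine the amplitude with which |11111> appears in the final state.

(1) Outcome |01111> occurs with probability 0.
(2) A full measurement returns |10000> with probability 1/2.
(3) |11111> carries amplitude 0 in the final state.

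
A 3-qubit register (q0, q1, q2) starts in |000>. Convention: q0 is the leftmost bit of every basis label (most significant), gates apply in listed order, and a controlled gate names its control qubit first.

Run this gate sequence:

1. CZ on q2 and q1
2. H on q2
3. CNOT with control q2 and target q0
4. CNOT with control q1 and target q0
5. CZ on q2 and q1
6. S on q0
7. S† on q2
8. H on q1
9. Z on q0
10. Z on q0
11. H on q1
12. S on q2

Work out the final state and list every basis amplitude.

After the circuit, the state carries amplitude sqrt(2)/2 on |000>, sqrt(2)*I/2 on |101>, and 0 on every other basis state. Key observation: steps 7-12 multiply out to the identity, so the circuit reduces to the remaining gates.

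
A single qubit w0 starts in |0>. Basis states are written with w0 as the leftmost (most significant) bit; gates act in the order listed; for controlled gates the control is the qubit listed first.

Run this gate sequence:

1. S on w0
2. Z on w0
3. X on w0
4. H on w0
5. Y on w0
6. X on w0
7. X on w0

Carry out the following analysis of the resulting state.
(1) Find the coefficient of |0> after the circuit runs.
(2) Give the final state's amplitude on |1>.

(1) The final state's coefficient on |0> equals sqrt(2)*I/2. Key observation: the block from step 6 through step 7 cancels to the identity and can be dropped.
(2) The amplitude on |1> is sqrt(2)*I/2.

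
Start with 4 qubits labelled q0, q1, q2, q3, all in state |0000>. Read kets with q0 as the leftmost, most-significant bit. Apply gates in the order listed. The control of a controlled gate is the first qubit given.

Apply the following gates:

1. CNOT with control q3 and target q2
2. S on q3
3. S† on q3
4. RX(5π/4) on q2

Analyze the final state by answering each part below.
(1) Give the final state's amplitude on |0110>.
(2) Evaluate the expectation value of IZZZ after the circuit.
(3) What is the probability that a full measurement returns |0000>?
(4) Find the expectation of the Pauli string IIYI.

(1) The final state's coefficient on |0110> equals 0. Key observation: steps 2-3 multiply out to the identity, so the circuit reduces to the remaining gates.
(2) The observable IZZZ averages to -sqrt(2)/2.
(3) A full measurement returns |0000> with probability 1/2 - sqrt(2)/4.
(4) The observable IIYI averages to sqrt(2)/2.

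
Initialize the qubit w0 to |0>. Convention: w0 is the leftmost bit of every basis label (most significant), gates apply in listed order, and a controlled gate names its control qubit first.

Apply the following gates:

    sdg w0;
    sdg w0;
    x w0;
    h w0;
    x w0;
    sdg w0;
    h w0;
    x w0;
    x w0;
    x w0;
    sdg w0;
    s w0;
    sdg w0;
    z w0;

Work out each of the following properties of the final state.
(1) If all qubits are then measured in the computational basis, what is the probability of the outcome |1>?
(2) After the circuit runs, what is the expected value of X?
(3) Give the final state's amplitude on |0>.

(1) A full measurement returns |1> with probability 1/2. Key observation: the block from step 12 through step 13 cancels to the identity and can be dropped.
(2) The observable X averages to -1.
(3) The amplitude on |0> is -1/2 + I/2.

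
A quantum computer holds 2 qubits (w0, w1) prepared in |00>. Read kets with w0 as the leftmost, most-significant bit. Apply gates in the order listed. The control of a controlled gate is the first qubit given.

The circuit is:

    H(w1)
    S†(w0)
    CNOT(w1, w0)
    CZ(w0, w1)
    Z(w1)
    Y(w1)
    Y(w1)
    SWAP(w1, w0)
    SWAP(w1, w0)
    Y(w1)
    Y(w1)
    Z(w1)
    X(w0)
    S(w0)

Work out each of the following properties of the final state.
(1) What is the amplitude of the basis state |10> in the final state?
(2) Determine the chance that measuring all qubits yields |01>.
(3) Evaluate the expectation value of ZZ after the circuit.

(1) The final state's coefficient on |10> equals sqrt(2)*I/2.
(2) The probability of measuring |01> is 1/2.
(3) In the final state, ZZ has expectation -1.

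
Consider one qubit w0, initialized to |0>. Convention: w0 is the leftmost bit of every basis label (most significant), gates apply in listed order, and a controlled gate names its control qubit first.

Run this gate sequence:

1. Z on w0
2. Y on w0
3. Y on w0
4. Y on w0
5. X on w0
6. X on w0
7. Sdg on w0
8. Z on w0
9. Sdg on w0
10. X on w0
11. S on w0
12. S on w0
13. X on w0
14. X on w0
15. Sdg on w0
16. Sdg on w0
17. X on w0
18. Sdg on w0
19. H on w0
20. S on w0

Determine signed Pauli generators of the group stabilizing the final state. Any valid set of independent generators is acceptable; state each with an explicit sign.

The final state is stabilized by the group generated by -Y; other independent generating sets are equally valid.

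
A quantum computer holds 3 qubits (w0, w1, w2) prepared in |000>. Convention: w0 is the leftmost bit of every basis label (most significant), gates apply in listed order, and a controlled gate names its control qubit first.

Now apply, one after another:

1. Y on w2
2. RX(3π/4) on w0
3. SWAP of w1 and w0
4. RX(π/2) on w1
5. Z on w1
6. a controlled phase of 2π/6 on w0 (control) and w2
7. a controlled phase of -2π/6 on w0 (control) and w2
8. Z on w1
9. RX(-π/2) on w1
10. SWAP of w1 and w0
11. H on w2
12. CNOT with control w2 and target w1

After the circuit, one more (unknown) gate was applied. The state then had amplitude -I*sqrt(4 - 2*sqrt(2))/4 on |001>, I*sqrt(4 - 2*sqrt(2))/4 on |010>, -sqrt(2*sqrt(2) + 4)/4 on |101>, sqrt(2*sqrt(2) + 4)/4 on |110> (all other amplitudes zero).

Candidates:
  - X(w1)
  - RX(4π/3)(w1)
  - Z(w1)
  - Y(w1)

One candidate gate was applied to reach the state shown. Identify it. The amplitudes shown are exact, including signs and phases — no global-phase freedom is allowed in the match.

The unique candidate consistent with the amplitudes is X(w1). Key observation: gates 3-10 undo each other exactly, leaving only the rest of the circuit to track.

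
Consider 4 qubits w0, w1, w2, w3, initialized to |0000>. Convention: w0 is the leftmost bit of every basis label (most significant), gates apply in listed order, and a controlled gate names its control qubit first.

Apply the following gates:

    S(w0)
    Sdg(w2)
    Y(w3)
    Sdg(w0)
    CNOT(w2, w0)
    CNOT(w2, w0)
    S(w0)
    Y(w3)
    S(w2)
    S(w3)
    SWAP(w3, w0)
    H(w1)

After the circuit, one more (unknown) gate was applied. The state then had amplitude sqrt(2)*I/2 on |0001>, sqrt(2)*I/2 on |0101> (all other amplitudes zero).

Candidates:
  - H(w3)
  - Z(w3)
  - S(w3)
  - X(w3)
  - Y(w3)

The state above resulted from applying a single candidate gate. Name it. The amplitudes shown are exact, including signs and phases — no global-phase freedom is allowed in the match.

The applied gate was Y(w3). Key observation: gates 2-9 undo each other exactly, leaving only the rest of the circuit to track.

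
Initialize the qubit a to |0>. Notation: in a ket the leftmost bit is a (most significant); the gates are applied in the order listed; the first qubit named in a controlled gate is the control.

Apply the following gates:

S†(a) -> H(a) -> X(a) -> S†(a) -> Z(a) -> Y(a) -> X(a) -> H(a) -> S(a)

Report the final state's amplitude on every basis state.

The resulting statevector has amplitude 1/2 + I/2 on |0>, -1/2 - I/2 on |1>.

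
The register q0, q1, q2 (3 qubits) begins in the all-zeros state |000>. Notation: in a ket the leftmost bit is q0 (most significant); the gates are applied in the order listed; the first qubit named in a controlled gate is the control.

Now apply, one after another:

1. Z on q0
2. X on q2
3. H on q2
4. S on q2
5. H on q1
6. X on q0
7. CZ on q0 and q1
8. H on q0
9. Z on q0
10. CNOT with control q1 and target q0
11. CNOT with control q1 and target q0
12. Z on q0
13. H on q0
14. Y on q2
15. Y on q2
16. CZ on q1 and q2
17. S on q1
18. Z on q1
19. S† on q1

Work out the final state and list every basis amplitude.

The final amplitudes are 0 on |000>, 0 on |001>, 0 on |010>, 0 on |011>, 1/2 on |100>, -I/2 on |101>, 1/2 on |110>, I/2 on |111>.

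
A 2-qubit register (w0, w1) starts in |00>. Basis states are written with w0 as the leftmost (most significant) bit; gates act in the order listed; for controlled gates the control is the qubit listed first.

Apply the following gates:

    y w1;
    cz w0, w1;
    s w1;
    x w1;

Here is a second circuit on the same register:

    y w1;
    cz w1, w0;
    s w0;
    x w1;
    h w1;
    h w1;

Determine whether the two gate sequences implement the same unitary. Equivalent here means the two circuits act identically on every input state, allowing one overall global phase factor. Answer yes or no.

No, they are not equivalent — no single phase factor reconciles the two unitaries.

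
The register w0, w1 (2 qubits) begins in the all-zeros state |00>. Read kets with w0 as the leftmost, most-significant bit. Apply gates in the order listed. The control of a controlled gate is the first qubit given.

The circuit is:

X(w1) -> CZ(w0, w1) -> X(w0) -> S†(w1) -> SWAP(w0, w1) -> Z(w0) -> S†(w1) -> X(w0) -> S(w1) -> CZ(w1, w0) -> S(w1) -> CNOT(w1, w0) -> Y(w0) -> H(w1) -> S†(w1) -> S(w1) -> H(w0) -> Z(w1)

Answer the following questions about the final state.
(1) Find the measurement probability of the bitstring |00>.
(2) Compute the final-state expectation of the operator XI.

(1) A full measurement returns |00> with probability 1/4.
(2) The expectation value of XI is 1.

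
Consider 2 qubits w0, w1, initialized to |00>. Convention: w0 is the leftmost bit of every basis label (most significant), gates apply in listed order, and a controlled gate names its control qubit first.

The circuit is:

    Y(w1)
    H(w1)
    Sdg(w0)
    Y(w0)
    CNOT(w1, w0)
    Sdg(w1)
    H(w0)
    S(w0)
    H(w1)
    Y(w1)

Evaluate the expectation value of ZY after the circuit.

In the final state, ZY has expectation -1.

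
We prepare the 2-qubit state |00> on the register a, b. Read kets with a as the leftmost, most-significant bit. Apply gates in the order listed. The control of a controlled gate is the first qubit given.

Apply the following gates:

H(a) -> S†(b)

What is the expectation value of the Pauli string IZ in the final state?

The observable IZ averages to 1.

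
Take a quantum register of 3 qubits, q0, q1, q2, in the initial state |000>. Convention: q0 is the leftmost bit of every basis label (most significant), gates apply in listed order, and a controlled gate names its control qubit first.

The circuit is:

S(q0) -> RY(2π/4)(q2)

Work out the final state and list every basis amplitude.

The resulting statevector has amplitude sqrt(2)/2 on |000>, sqrt(2)/2 on |001>, and 0 on every other basis state.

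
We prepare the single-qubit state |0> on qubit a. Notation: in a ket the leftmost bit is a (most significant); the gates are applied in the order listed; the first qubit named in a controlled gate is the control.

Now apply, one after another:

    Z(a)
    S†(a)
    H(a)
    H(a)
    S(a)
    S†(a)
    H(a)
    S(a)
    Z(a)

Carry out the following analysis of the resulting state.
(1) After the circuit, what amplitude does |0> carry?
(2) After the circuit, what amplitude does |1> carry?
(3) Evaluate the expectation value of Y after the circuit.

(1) |0> carries amplitude sqrt(2)/2 in the final state.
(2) |1> carries amplitude -sqrt(2)*I/2 in the final state.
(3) In the final state, Y has expectation -1.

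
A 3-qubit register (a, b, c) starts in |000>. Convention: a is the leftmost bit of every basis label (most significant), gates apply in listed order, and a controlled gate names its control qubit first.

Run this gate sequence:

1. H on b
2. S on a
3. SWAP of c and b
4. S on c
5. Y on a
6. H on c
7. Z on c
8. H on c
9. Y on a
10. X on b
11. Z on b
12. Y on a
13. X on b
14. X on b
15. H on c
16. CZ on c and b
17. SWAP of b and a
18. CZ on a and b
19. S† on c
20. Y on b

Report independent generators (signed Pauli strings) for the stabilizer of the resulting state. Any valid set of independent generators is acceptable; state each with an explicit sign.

The stabilizer group can be generated by -IIX, -ZII, +IZI, among other valid generating sets.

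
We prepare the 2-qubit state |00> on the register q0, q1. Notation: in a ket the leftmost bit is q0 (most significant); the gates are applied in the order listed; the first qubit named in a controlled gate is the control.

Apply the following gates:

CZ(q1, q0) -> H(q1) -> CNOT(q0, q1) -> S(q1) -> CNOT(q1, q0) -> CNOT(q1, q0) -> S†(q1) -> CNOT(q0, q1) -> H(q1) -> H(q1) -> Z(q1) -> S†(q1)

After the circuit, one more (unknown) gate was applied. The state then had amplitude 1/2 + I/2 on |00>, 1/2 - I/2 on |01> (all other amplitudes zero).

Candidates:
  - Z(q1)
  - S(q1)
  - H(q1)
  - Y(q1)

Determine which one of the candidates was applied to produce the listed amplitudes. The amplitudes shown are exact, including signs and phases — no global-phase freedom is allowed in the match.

It was H(q1) that produced the state shown. Key observation: gates 2-9 undo each other exactly, leaving only the rest of the circuit to track.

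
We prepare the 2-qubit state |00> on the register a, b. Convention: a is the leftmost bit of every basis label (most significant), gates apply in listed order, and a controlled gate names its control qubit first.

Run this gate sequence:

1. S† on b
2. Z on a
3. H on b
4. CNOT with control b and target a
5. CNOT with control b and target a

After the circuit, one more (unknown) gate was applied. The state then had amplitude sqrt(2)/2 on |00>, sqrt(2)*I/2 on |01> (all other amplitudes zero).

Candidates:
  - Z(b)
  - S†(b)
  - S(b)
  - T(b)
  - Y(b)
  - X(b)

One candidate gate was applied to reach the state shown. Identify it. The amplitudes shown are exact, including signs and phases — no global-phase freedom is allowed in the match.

It was S(b) that produced the state shown. Key observation: steps 4-5 multiply out to the identity, so the circuit reduces to the remaining gates.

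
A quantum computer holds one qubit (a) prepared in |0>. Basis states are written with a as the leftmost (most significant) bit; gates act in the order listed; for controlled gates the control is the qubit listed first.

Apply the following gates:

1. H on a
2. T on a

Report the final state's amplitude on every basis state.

The final amplitudes are sqrt(2)/2 on |0>, sqrt(2)*exp(I*pi/4)/2 on |1>.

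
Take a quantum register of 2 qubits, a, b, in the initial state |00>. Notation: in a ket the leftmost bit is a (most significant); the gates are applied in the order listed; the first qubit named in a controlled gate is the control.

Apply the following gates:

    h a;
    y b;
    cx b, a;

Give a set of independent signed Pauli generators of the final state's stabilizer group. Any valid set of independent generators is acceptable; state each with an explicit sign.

One valid set of independent stabilizer generators is +XI, -IZ (any independent generating set of the same group is equally correct).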